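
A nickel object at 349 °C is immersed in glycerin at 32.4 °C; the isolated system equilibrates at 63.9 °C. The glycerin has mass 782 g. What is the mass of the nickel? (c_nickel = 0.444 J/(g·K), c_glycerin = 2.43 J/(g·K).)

m ≈ 473 g

Heat lost by the nickel = heat gained by the glycerin:
m×0.444×(349 − 63.9) = 782×2.43×(63.9 − 32.4)
126.58 m = 59858  ⇒  m ≈ 472.9 g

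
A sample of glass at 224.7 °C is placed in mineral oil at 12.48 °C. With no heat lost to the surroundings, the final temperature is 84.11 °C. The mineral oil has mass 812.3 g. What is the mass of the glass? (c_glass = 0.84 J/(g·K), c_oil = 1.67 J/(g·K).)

m ≈ 823 g

|Q_glass| = |Q_oil|:
m·0.84·(224.7 − 84.11) = 812.3·1.67·(84.11 − 12.48)
118.1 m = 97169  ⇒  m ≈ 822.8 g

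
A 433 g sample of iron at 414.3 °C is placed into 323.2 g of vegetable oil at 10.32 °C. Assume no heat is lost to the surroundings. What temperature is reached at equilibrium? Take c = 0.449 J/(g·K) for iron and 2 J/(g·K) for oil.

T_f ≈ 103.7 °C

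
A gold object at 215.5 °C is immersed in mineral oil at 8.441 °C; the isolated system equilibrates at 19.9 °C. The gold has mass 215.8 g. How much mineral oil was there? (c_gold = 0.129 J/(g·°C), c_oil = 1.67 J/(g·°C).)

Heat lost by the gold = heat gained by the oil:
215.8×0.129×(215.5 − 19.9) = m×1.67×(19.9 − 8.441)
19.14 m = 5445.2  ⇒  m ≈ 284.5 g

m ≈ 285 g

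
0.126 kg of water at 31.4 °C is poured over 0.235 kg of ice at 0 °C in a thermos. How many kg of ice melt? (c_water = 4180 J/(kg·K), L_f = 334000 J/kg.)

Heat available from the water dropping to 0 °C: 0.126·4180·31.4 = 16538 J.
Fully melting the ice requires m_ice L_f = 0.235·334000 = 78490 J.
Since 16538 < 78490 J, not all the ice melts; equilibrium is at 0 °C.
m_melted·334000 = 16538  ⇒  m_melted ≈ 0.04951 kg.

m_melted ≈ 0.0495 kg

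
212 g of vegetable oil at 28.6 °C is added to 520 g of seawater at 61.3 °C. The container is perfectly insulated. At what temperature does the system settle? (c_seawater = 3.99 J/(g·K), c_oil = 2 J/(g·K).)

T_f ≈ 55.8 °C

Taking heat into each body as positive, Σ m c ΔT = 0:
520*3.99*(T − 61.3) + 212*2*(T − 28.6) = 0
2074.8(T − 61.3) + 424(T − 28.6) = 0
(2074.8 + 424) T = 2074.8*61.3 + 424*28.6
T = 139312/2498.8 ≈ 55.75 °C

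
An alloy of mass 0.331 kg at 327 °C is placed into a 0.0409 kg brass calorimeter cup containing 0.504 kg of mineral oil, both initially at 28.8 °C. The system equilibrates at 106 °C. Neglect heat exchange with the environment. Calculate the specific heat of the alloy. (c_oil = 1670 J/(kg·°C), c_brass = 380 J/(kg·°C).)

c ≈ 905 J/(kg·°C)

Conservation of energy gives ΣQ = 0:
0.331×c×(106 − 327) + 0.504×1670×(106 − 28.8) + 0.0409×380×(106 − 28.8) = 0
-73.15 c = -66178
c = -66178/-73.15 ≈ 904.7 J/(kg·°C)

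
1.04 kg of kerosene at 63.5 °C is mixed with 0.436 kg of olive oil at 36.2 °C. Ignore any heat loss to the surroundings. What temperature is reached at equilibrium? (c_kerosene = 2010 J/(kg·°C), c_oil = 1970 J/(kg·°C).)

T_f ≈ 55.5 °C

|Q_kerosene| = |Q_oil|:
1.04·2010·(63.5 − T) = 0.436·1970·(T − 36.2)
2090.4(63.5 − T) = 858.92(T − 36.2)
2949.3 T = 163833  ⇒  T ≈ 55.55 °C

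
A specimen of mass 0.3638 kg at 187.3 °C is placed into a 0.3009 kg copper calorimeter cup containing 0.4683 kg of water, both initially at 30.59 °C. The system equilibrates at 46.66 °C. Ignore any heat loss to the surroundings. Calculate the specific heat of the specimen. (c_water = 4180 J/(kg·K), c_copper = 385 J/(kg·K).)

c ≈ 651 J/(kg·K)

Setting the total heat transfer to zero:
0.3638×c×(46.66 − 187.3) + 0.4683×4180×(46.66 − 30.59) + 0.3009×385×(46.66 − 30.59) = 0
-51.16 c = -33319
c = -33319/-51.16 ≈ 651.2 J/(kg·K)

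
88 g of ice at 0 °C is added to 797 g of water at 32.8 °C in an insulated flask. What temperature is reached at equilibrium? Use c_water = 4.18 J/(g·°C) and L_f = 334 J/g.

Setting the total heat transfer to zero:
latent heat to melt: 88·334 = 29392
  warm the meltwater: 367.84 T
  water cools: 797·4.18·(T − 32.8) = 3331.5(T − 32.8)
3699.3 T = 109272 − 29392 = 79880
T ≈ 21.59 °C. Since T > 0 °C, the all-ice-melts assumption holds.

T_f ≈ 21.6 °C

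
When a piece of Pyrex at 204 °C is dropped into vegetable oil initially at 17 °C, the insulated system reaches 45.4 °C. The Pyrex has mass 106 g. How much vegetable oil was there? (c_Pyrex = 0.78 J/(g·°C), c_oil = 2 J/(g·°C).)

m ≈ 231 g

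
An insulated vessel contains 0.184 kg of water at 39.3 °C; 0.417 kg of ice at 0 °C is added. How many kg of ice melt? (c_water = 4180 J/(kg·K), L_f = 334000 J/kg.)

Heat available from the water dropping to 0 °C: 0.184×4180×39.3 = 30226 J.
Melting all 0.417 kg of ice would need 0.417×334000 = 139278 J.
Since 30226 < 139278 J, not all the ice melts; equilibrium is at 0 °C.
m_melt = 30226 / L_f = 0.0905 kg.

m_melted ≈ 0.0905 kg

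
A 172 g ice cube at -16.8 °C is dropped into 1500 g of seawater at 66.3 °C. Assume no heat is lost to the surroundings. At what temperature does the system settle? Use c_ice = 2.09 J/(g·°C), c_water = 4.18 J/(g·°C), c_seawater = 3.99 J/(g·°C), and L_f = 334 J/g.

Energy conservation, ΣQ = 0:
warm ice to 0 °C: 172×2.09×(0 − (-16.8)) = 6039.3; melt ice: 172×334 = 57448; meltwater 0→T: 172×4.18×T = 718.96 T; seawater: 5985(T − 66.3)
6704 T = 396806 − 63487 = 333318
T ≈ 49.72 °C. Since T > 0 °C, the all-ice-melts assumption holds.

T_f ≈ 49.7 °C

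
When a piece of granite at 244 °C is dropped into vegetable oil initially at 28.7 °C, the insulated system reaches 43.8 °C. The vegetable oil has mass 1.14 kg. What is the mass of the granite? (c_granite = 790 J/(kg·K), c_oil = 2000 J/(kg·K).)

m ≈ 0.218 kg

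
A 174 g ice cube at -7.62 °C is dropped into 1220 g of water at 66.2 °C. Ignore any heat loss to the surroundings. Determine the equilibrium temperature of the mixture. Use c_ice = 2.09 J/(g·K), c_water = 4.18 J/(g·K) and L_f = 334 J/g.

Net heat exchanged in the isolated system is zero:
warm ice to 0 °C: 174×2.09×(0 − (-7.62)) = 2771.1
  fusion: m_ice L_f = 174×334 = 58116
  meltwater 0→T: 174×4.18×T = 727.32 T
  water cools: 1220×4.18×(T − 66.2) = 5099.6(T − 66.2)
5826.9 T = 337594 − 60887 = 276706
T ≈ 47.49 °C. Since T > 0 °C, the all-ice-melts assumption holds.

T_f ≈ 47.5 °C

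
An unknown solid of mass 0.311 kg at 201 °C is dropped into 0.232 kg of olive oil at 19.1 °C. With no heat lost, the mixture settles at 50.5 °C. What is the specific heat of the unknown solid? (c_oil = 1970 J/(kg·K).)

Heat lost by the unknown solid = heat gained by the oil:
0.311×c×(201 − 50.5) = 0.232×1970×(50.5 − 19.1)
46.81 c = 14351  ⇒  c ≈ 306.6 J/(kg·K)

c ≈ 307 J/(kg·K)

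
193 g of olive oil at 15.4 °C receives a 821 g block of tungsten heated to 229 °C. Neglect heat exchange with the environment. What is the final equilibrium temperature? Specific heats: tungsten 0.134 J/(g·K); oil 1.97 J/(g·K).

T_f ≈ 63.3 °C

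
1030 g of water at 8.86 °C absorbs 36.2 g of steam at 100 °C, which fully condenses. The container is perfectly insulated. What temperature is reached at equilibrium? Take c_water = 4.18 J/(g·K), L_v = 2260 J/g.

Conservation of energy gives ΣQ = 0:
condense steam: −36.2×2260 = −81812; condensed water 100 °C→T: 151.32(T − 100); original water: 4305.4(T − 8.86)
4456.7 T = 81812 + 15132 + 38146 = 135089
T ≈ 30.31 °C (< 100 °C, so full condensation is consistent).

T_f ≈ 30.3 °C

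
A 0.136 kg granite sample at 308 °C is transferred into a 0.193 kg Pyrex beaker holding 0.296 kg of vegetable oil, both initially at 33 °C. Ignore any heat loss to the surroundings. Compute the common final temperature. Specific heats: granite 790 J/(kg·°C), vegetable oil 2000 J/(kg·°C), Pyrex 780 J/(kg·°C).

T_f ≈ 67.8 °C

Taking heat into each body as positive, Σ m c ΔT = 0:
0.136*790*(T − 308) + 0.296*2000*(T − 33) + 0.193*780*(T − 33) = 0
107.44(T − 308) + 592(T − 33) + 150.54(T − 33) = 0
(107.44 + 592 + 150.54) T = 107.44*308 + 592*33 + 150.54*33
T = 57595 / 849.98 = 67.8 °C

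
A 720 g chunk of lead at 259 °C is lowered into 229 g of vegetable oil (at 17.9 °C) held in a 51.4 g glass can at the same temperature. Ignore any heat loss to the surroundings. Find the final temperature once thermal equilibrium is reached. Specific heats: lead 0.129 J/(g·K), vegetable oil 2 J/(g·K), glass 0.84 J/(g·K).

T_f ≈ 55.6 °C

Conservation of energy gives ΣQ = 0:
720*0.129*(T − 259) + 229*2*(T − 17.9) + 51.4*0.84*(T − 17.9) = 0
92.88(T − 259) + 458(T − 17.9) + 43.18(T − 17.9) = 0
594.06 T = 33027
T = 33027 / 594.06 = 55.6 °C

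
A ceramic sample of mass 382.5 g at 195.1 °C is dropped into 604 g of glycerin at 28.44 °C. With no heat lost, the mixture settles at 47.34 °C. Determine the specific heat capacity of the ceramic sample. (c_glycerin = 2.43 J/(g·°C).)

m_s c (T_s − T_f) = m_glycerin c_glycerin (T_f − T_0):
382.5×c×(195.1 − 47.34) = 604×2.43×(47.34 − 28.44)
56518 c = 27740  ⇒  c ≈ 0.4908 J/(g·°C)

c ≈ 0.491 J/(g·°C)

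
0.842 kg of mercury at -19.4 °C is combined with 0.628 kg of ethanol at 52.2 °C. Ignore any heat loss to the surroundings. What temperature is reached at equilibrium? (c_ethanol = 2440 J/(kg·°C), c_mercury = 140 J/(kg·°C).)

T_f ≈ 47.1 °C

Heat gained plus heat lost sum to zero:
0.628·2440·(T − 52.2) + 0.842·140·(T − (-19.4)) = 0
1532.3(T − 52.2) + 117.88(T − (-19.4)) = 0
1650.2 T = 77700
T = 77700/1650.2 ≈ 47.09 °C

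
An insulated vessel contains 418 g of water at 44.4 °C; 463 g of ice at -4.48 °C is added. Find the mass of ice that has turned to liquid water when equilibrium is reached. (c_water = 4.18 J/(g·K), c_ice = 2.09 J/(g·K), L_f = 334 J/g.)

m_melted ≈ 219 g

Heat available from the water dropping to 0 °C: 418·4.18·44.4 = 77577 J.
Warming the ice to 0 °C takes 463·2.09·4.48 = 4335.2 J, leaving 73242 J for melting.
Melting all 463 g of ice would need 463·334 = 154642 J.
73242 J < 154642 J, so only part of the ice melts and the system sits at 0 °C.
m_melted·334 = 73242  ⇒  m_melted ≈ 219.3 g.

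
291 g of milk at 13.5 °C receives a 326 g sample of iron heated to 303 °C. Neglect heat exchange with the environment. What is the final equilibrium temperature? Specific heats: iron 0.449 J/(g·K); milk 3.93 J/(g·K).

T_f ≈ 46.3 °C

Heat lost by the iron equals heat gained by the milk:
326*0.449*(303 − T) = 291*3.93*(T − 13.5)
146.37(303 − T) = 1143.6(T − 13.5)
1290 T = 59790  ⇒  T ≈ 46.35 °C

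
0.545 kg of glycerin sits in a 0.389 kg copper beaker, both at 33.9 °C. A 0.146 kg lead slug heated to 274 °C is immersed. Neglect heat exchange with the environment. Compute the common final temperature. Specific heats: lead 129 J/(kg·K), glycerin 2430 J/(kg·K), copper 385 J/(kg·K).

With ΣQ=0 the equilibrium temperature is the m·c-weighted mean:
T_f = (18.83*274 + 1324.4*33.9 + 149.77*33.9) / (18.83 + 1324.4 + 149.77)
    = 55133 / 1492.9 ≈ 36.93 °C

T_f ≈ 36.9 °C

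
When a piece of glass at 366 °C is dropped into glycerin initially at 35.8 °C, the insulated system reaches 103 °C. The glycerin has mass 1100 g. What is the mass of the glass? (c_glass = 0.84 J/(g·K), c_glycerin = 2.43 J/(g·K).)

Taking heat into each body as positive, Σ m c ΔT = 0:
m×0.84×(103 − 366) + 1100×2.43×(103 − 35.8) = 0
-220.92 m = -179626
m = -179626/-220.92 ≈ 813.1 g

m ≈ 813 g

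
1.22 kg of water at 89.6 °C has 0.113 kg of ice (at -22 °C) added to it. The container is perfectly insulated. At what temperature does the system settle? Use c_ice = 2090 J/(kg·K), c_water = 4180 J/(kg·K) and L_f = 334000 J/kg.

T_f ≈ 74.3 °C

Taking heat into each body as positive, Σ m c ΔT = 0:
ice -22→0 °C: 0.113×2090×22 = 5195.7; fusion: m_ice L_f = 0.113×334000 = 37742; warm the meltwater: 472.34 T; water cools: 1.22×4180×(T − 89.6) = 5099.6(T − 89.6)
5571.9 T = 456924 − 42938 = 413986
T ≈ 74.30 °C. Since T > 0 °C, the all-ice-melts assumption holds.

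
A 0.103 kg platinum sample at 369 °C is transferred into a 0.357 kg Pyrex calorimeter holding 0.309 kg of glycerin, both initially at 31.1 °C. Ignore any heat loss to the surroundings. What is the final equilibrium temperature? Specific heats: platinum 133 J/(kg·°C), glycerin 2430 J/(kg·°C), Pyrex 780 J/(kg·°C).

T_f ≈ 35.5 °C

Setting the total heat transfer to zero:
0.103·133·(T − 369) + 0.309·2430·(T − 31.1) + 0.357·780·(T − 31.1) = 0
13.7(T − 369) + 750.87(T − 31.1) + 278.46(T − 31.1) = 0
(13.7 + 750.87 + 278.46) T = 13.7·369 + 750.87·31.1 + 278.46·31.1
T = 37067/1043 ≈ 35.54 °C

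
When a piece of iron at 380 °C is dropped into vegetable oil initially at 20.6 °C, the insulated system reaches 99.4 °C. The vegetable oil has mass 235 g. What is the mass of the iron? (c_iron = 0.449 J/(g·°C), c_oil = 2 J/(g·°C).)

Setting the total heat transfer to zero:
m·0.449·(99.4 − 380) + 235·2·(99.4 − 20.6) = 0
-125.99 m = -37036
m = -37036/-125.99 ≈ 294 g

m ≈ 294 g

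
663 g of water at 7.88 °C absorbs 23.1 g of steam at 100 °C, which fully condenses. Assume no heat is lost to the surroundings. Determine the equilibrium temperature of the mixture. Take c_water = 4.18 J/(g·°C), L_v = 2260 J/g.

Setting the total heat transfer to zero:
steam→water at 100 °C releases m L_v = 23.1·2260 = 52206; condensate cools 100→T: 23.1·4.18·(T − 100) = 96.56(T − 100); original water: 2771.3(T − 7.88)
2867.9 T = 52206 + 9655.8 + 21838 = 83700
T ≈ 29.19 °C (< 100 °C, so full condensation is consistent).

T_f ≈ 29.2 °C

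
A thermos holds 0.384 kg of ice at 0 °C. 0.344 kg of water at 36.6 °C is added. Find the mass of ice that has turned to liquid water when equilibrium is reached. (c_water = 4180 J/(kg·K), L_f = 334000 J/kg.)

Water can give up m c ΔT = 0.344·4180·36.6 = 52628 J before reaching 0 °C.
Melting all 0.384 kg of ice would need 0.384·334000 = 128256 J.
52628 J < 128256 J, so only part of the ice melts and the system sits at 0 °C.
Mass melted = 52628/334000 ≈ 0.1576 kg.

m_melted ≈ 0.158 kg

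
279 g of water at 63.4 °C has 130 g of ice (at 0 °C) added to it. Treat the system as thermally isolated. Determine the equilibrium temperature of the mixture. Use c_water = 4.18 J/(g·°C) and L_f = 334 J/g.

Sum of m c ΔT and latent-heat terms is zero:
fusion: m_ice L_f = 130·334 = 43420; meltwater 0→T: 130·4.18·T = 543.4 T; water cools: 279·4.18·(T − 63.4) = 1166.2(T − 63.4)
1709.6 T = 73938 − 43420 = 30518
T ≈ 17.85 °C. Since T > 0 °C, the all-ice-melts assumption holds.

T_f ≈ 17.9 °C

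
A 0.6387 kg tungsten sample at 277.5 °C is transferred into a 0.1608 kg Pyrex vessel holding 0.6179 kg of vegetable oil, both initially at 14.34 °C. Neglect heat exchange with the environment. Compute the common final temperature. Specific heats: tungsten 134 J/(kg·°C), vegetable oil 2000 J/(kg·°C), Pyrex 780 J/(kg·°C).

With ΣQ=0 the equilibrium temperature is the m·c-weighted mean:
T_f = (85.59×277.5 + 1235.8×14.34 + 125.42×14.34) / (85.59 + 1235.8 + 125.42)
    = 43270 / 1446.8 ≈ 29.91 °C

T_f ≈ 29.9 °C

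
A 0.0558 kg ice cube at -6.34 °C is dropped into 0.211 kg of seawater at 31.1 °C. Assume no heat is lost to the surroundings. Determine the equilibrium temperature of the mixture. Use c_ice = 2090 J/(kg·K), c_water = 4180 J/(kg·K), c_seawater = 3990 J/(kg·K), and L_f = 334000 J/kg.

Setting the total heat transfer to zero:
warm ice to 0 °C: 0.0558·2090·(0 − (-6.34)) = 739.38
  melt ice: 0.0558·334000 = 18637
  meltwater 0→T: 0.0558·4180·T = 233.24 T
  seawater cools: 0.211·3990·(T − 31.1) = 841.89(T − 31.1)
1075.1 T = 26183 − 19377 = 6806.2
T ≈ 6.33 °C (positive, so assuming full melt was valid).

T_f ≈ 6.3 °C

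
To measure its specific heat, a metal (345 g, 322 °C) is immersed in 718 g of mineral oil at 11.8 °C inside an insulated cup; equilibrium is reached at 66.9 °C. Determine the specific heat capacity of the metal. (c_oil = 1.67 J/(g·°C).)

c ≈ 0.751 J/(g·°C)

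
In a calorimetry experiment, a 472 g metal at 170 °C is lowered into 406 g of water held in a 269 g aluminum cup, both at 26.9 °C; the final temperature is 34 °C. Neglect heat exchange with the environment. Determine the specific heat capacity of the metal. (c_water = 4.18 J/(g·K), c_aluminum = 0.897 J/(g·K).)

Setting the total heat transfer to zero:
472·c·(34 − 170) + 406·4.18·(34 − 26.9) + 269·0.897·(34 − 26.9) = 0
-64192 c = -13762
c = -13762/-64192 ≈ 0.2144 J/(g·K)

c ≈ 0.214 J/(g·K)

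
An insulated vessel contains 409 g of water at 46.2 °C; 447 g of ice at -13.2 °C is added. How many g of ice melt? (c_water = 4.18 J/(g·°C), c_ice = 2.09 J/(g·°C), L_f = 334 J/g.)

Heat available from the water dropping to 0 °C: 409×4.18×46.2 = 78984 J.
Warming the ice to 0 °C takes 447×2.09×13.2 = 12332 J, leaving 66653 J for melting.
Melting all 447 g of ice would need 447×334 = 149298 J.
That's not enough to melt it all — equilibrium is at 0 °C with ice remaining.
m_melt = 66653 / L_f = 199.6 g.

m_melted ≈ 200 g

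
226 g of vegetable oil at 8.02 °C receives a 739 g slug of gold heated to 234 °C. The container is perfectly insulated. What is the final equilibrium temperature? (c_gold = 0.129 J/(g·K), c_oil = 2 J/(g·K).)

Setting the total heat transfer to zero:
739*0.129*(T − 234) + 226*2*(T − 8.02) = 0
(95.33 + 452) T = 95.33*234 + 452*8.02
T = 25932 / 547.33 = 47.4 °C

T_f ≈ 47.4 °C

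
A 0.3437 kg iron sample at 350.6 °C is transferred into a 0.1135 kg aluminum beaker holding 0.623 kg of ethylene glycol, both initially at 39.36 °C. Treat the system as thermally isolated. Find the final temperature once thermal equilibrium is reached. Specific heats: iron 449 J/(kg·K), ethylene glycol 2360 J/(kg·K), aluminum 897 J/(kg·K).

Net heat exchanged in the isolated system is zero:
0.3437*449*(T − 350.6) + 0.623*2360*(T − 39.36) + 0.1135*897*(T − 39.36) = 0
154.32(T − 350.6) + 1470.3(T − 39.36) + 101.81(T − 39.36) = 0
(154.32 + 1470.3 + 101.81) T = 154.32*350.6 + 1470.3*39.36 + 101.81*39.36
T = 115982/1726.4 ≈ 67.18 °C

T_f ≈ 67.2 °C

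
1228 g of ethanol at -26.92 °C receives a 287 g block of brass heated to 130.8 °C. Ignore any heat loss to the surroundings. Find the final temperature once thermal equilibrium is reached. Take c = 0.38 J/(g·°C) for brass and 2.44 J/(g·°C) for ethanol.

|Q_brass| = |Q_ethanol|:
287×0.38×(130.8 − T) = 1228×2.44×(T − (-26.92))
109.06(130.8 − T) = 2996.3(T − (-26.92))
3105.4 T = -66396  ⇒  T ≈ -21.38 °C

T_f ≈ -21.4 °C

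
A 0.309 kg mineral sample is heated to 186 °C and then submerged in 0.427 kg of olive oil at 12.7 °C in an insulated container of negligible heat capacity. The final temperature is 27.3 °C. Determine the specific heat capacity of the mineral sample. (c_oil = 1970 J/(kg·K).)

c ≈ 250 J/(kg·K)

Heat lost by the mineral sample = heat gained by the oil:
0.309×c×(186 − 27.3) = 0.427×1970×(27.3 − 12.7)
49.04 c = 12281  ⇒  c ≈ 250.4 J/(kg·K)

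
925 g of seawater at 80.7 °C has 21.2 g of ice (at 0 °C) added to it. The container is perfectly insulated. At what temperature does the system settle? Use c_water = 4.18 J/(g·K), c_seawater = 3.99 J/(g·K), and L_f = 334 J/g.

T_f ≈ 76.9 °C

Sum of m c ΔT and latent-heat terms is zero:
fusion: m_ice L_f = 21.2×334 = 7080.8
  meltwater 0→T: 21.2×4.18×T = 88.62 T
  seawater: 3690.8(T − 80.7)
3779.4 T = 297844 − 7080.8 = 290763
T ≈ 76.93 °C — above 0 °C, consistent with complete melting.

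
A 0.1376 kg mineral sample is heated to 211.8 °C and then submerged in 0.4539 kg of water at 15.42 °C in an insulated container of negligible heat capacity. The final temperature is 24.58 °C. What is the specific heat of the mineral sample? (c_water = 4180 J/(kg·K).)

Heat lost by the mineral sample = heat gained by the water:
0.1376·c·(211.8 − 24.58) = 0.4539·4180·(24.58 − 15.42)
25.76 c = 17379  ⇒  c ≈ 674.6 J/(kg·K)

c ≈ 675 J/(kg·K)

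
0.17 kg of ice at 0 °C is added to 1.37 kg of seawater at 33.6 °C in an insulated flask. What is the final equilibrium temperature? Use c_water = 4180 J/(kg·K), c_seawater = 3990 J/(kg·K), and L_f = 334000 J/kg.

T_f ≈ 20.5 °C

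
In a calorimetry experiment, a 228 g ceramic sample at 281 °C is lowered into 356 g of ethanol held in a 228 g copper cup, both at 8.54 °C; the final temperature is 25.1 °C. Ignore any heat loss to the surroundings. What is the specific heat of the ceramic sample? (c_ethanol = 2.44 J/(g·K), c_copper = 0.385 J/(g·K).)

Let T be the final temperature. ΣQ_i = 0:
228×c×(25.1 − 281) + 356×2.44×(25.1 − 8.54) + 228×0.385×(25.1 − 8.54) = 0
-58345 c = -15838
c = -15838/-58345 ≈ 0.2715 J/(g·K)

c ≈ 0.271 J/(g·K)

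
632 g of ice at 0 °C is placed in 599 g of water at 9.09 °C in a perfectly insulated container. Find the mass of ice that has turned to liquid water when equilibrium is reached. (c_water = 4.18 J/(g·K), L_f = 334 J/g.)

Water can give up m c ΔT = 599·4.18·9.09 = 22760 J before reaching 0 °C.
Fully melting the ice requires m_ice L_f = 632·334 = 211088 J.
That's not enough to melt it all — equilibrium is at 0 °C with ice remaining.
m_melt = 22760 / L_f = 68.14 g.

m_melted ≈ 68.1 g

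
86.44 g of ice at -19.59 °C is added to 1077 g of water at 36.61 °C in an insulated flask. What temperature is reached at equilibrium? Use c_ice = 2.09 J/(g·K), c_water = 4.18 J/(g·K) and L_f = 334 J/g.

T_f ≈ 27.2 °C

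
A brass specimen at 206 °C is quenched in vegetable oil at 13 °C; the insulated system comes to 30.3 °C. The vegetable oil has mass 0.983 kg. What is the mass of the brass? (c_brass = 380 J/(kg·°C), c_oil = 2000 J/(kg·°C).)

m ≈ 0.509 kg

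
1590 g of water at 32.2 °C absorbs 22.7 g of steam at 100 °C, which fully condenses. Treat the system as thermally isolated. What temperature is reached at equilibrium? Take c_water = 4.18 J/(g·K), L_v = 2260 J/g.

Setting the total heat transfer to zero:
steam→water at 100 °C releases m L_v = 22.7·2260 = 51302; condensate cools 100→T: 22.7·4.18·(T − 100) = 94.89(T − 100); original water: 6646.2(T − 32.2)
6741.1 T = 51302 + 9488.6 + 214008 = 274798
T ≈ 40.76 °C, under the boiling point, so the assumption holds.

T_f ≈ 40.8 °C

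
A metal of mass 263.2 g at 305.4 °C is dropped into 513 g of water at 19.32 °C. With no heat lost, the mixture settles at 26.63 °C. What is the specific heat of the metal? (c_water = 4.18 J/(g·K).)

c ≈ 0.214 J/(g·K)

Let T be the final temperature. ΣQ_i = 0:
263.2×c×(26.63 − 305.4) + 513×4.18×(26.63 − 19.32) = 0
-73372 c = -15675
c = -15675/-73372 ≈ 0.2136 J/(g·K)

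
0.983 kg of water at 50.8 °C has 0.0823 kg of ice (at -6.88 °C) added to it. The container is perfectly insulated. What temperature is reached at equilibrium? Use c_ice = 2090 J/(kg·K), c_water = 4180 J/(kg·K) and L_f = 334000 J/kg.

Setting the total heat transfer to zero:
ice -6.88→0 °C: 0.0823·2090·6.88 = 1183.4
  latent heat to melt: 0.0823·334000 = 27488
  warm the meltwater: 344.01 T
  water cools: 0.983·4180·(T − 50.8) = 4108.9(T − 50.8)
4453 T = 208734 − 28672 = 180063
T ≈ 40.44 °C — above 0 °C, consistent with complete melting.

T_f ≈ 40.4 °C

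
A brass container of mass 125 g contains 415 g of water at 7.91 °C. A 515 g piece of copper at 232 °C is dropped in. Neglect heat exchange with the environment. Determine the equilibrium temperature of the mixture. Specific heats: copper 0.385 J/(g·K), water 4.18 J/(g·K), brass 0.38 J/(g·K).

Let T be the final temperature. ΣQ_i = 0:
515×0.385×(T − 232) + 415×4.18×(T − 7.91) + 125×0.38×(T − 7.91) = 0
1980.5 T = 60097
T ≈ 30.34 °C

T_f ≈ 30.3 °C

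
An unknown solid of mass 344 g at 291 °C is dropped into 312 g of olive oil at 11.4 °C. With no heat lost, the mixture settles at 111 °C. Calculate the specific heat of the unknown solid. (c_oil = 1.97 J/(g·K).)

c ≈ 0.989 J/(g·K)

Heat lost by the unknown solid = heat gained by the oil:
344·c·(291 − 111) = 312·1.97·(111 − 11.4)
61920 c = 61218  ⇒  c ≈ 0.9887 J/(g·K)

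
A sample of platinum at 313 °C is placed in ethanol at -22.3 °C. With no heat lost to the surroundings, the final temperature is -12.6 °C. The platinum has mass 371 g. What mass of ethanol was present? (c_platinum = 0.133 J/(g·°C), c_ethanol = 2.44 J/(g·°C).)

m ≈ 679 g

Heat lost by the platinum = heat gained by the ethanol:
371·0.133·(313 − -12.6) = m·2.44·(-12.6 − (-22.3))
23.67 m = 16066  ⇒  m ≈ 678.8 g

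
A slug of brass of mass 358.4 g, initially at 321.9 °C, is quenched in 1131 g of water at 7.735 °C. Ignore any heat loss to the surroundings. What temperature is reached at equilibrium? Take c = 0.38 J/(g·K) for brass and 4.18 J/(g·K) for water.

T_f ≈ 16.5 °C

Net heat exchanged in the isolated system is zero:
358.4·0.38·(T − 321.9) + 1131·4.18·(T − 7.735) = 0
136.19(T − 321.9) + 4727.6(T − 7.735) = 0
(136.19 + 4727.6) T = 136.19·321.9 + 4727.6·7.735
T = 80408 / 4863.8 = 16.5 °C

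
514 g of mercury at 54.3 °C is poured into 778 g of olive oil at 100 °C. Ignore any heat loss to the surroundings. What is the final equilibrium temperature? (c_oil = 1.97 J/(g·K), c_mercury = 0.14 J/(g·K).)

Heat gained plus heat lost sum to zero:
778×1.97×(T − 100) + 514×0.14×(T − 54.3) = 0
(1532.7 + 71.96) T = 1532.7×100 + 71.96×54.3
T ≈ 97.95 °C

T_f ≈ 98.0 °C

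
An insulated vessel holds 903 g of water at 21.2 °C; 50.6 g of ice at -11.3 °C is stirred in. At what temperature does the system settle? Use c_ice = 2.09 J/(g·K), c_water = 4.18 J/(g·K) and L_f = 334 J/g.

T_f ≈ 15.5 °C

Conservation of energy gives ΣQ = 0:
warm ice to 0 °C: 50.6×2.09×(0 − (-11.3)) = 1195; latent heat to melt: 50.6×334 = 16900; warm the meltwater: 211.51 T; water: 3774.5(T − 21.2)
3986 T = 80020 − 18095 = 61925
T ≈ 15.54 °C — above 0 °C, consistent with complete melting.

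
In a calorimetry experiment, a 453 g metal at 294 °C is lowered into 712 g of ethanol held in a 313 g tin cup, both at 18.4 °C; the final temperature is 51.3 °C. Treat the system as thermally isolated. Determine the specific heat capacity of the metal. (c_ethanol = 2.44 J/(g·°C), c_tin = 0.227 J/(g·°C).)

c ≈ 0.541 J/(g·°C)

Setting the total heat transfer to zero:
453×c×(51.3 − 294) + 712×2.44×(51.3 − 18.4) + 313×0.227×(51.3 − 18.4) = 0
-109943 c = -59494
c = -59494/-109943 ≈ 0.5411 J/(g·°C)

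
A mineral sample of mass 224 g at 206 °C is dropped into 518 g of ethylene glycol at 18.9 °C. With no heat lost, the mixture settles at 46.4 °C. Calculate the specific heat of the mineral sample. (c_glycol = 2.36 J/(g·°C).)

Heat lost by the mineral sample = heat gained by the glycol:
224·c·(206 − 46.4) = 518·2.36·(46.4 − 18.9)
35750 c = 33618  ⇒  c ≈ 0.9404 J/(g·°C)

c ≈ 0.94 J/(g·°C)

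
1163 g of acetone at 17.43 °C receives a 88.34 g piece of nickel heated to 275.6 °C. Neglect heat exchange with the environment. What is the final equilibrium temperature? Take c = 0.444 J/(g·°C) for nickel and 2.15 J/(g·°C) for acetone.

T_f ≈ 21.4 °C

Set heat shed by the hot body equal to heat absorbed by the cold body:
88.34·0.444·(275.6 − T) = 1163·2.15·(T − 17.43)
39.22(275.6 − T) = 2500.4(T − 17.43)
2539.7 T = 54393  ⇒  T ≈ 21.42 °C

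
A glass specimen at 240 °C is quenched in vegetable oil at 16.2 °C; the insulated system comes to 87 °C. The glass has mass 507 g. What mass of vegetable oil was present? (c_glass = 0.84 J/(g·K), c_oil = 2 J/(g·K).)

m ≈ 460 g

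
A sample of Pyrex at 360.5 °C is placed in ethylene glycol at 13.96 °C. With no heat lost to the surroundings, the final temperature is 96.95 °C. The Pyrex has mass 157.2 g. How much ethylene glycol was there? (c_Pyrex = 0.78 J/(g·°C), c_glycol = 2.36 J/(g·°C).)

Heat lost by the Pyrex = heat gained by the glycol:
157.2×0.78×(360.5 − 96.95) = m×2.36×(96.95 − 13.96)
195.86 m = 32315  ⇒  m ≈ 165 g

m ≈ 165 g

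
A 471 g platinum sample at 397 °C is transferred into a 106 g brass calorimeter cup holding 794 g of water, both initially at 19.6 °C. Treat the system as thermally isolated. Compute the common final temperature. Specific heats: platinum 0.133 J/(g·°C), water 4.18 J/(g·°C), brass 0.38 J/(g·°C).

Taking heat into each body as positive, Σ m c ΔT = 0:
471·0.133·(T − 397) + 794·4.18·(T − 19.6) + 106·0.38·(T − 19.6) = 0
62.64(T − 397) + 3318.9(T − 19.6) + 40.28(T − 19.6) = 0
3421.8 T = 90710
T = 90710/3421.8 ≈ 26.51 °C

T_f ≈ 26.5 °C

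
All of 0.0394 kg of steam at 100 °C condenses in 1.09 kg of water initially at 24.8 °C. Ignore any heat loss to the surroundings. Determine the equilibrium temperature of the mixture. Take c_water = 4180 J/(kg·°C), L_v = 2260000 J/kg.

T_f ≈ 46.3 °C

Let T be the final temperature. ΣQ_i = 0:
latent heat released on condensation: 0.0394×2260000 = 89044; condensate cools 100→T: 0.0394×4180×(T − 100) = 164.69(T − 100); original water: 4556.2(T − 24.8)
4720.9 T = 89044 + 16469 + 112994 = 218507
T ≈ 46.29 °C (< 100 °C, so full condensation is consistent).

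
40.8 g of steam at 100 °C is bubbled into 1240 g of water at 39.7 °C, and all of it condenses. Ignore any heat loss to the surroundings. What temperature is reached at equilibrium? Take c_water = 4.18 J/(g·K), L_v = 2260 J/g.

Energy conservation, ΣQ = 0:
latent heat released on condensation: 40.8·2260 = 92208
  condensate cools 100→T: 40.8·4.18·(T − 100) = 170.54(T − 100)
  original water: 5183.2(T − 39.7)
5353.7 T = 92208 + 17054 + 205773 = 315035
T ≈ 58.84 °C, under the boiling point, so the assumption holds.

T_f ≈ 58.8 °C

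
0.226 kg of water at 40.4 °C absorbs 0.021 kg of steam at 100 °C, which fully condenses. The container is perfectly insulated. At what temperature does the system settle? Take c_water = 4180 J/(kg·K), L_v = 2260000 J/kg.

Let T be the final temperature. ΣQ_i = 0:
latent heat released on condensation: 0.021·2260000 = 47460; condensate cools 100→T: 0.021·4180·(T − 100) = 87.78(T − 100); original water: 944.68(T − 40.4)
1032.5 T = 47460 + 8778 + 38165 = 94403
T ≈ 91.44 °C — below 100 °C, confirming all the steam condensed.

T_f ≈ 91.4 °C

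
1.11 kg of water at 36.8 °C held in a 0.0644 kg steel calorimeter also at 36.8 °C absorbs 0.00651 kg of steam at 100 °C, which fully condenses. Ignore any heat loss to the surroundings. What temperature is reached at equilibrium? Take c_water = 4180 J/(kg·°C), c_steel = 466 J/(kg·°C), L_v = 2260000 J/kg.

Energy conservation, ΣQ = 0:
steam→water at 100 °C releases m L_v = 0.00651×2260000 = 14713
  condensed water 100 °C→T: 27.21(T − 100)
  water warms: 1.11×4180×(T − 36.8) = 4639.8(T − 36.8)
  steel cup: 0.0644×466×(T − 36.8) = 30.01(T − 36.8)
4697 T = 14713 + 2721.2 + 171849 = 189283
T ≈ 40.30 °C — below 100 °C, confirming all the steam condensed.

T_f ≈ 40.3 °C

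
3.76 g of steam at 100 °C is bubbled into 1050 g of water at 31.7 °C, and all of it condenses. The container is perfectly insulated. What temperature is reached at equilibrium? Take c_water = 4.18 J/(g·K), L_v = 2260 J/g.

Net heat exchanged in the isolated system is zero:
condense steam: −3.76·2260 = −8497.6
  condensed water 100 °C→T: 15.72(T − 100)
  water warms: 1050·4.18·(T − 31.7) = 4389(T − 31.7)
4404.7 T = 8497.6 + 1571.7 + 139131 = 149201
T ≈ 33.87 °C (< 100 °C, so full condensation is consistent).

T_f ≈ 33.9 °C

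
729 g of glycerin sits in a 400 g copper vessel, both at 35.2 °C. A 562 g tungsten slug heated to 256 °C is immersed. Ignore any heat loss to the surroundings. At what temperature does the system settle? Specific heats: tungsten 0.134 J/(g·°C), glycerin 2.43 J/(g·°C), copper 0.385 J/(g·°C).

T_f = Σ m_i c_i T_i / Σ m_i c_i:
T_f = (75.31×256 + 1771.5×35.2 + 154×35.2) / (75.31 + 1771.5 + 154)
    = 87055 / 2000.8 ≈ 43.51 °C

T_f ≈ 43.5 °C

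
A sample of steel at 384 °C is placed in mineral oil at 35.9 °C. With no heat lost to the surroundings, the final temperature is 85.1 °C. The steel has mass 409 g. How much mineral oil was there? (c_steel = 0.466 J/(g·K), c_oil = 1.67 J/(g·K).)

m ≈ 693 g

Heat lost by the steel = heat gained by the oil:
409·0.466·(384 − 85.1) = m·1.67·(85.1 − 35.9)
82.16 m = 56969  ⇒  m ≈ 693.4 g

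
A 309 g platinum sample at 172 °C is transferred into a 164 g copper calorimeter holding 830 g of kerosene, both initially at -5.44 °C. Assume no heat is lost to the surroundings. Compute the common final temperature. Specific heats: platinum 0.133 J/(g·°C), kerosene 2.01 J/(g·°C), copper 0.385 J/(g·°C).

T_f ≈ -1.3 °C

Net heat exchanged in the isolated system is zero:
309*0.133*(T − 172) + 830*2.01*(T − (-5.44)) + 164*0.385*(T − (-5.44)) = 0
(41.1 + 1668.3 + 63.14) T = 41.1*172 + 1668.3*(-5.44) + 63.14*(-5.44)
T = -2350.3 / 1772.5 = -1.33 °C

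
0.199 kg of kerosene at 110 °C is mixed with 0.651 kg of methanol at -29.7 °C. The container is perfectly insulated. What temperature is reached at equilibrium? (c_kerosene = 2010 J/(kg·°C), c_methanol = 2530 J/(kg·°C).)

T_f = Σ m_i c_i T_i / Σ m_i c_i:
T_f = (399.99·110 + 1647·(-29.7)) / (399.99 + 1647)
    = -4917.9 / 2047 ≈ -2.40 °C

T_f ≈ -2.4 °C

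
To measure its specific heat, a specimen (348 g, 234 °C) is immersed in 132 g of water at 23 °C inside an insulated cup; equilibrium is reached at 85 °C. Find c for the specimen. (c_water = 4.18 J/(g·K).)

c ≈ 0.66 J/(g·K)

Let T be the final temperature. ΣQ_i = 0:
348·c·(85 − 234) + 132·4.18·(85 − 23) = 0
-51852 c = -34209
c = -34209/-51852 ≈ 0.6597 J/(g·K)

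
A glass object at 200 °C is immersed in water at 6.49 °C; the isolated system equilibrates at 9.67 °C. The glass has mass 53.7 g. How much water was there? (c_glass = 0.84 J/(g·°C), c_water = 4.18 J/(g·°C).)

m ≈ 646 g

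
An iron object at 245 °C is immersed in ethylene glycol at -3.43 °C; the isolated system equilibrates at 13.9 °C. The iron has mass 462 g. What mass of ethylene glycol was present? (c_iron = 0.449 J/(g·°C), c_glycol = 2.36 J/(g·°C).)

m ≈ 1170 g

|Q_iron| = |Q_glycol|:
462·0.449·(245 − 13.9) = m·2.36·(13.9 − (-3.43))
40.9 m = 47939  ⇒  m ≈ 1172 g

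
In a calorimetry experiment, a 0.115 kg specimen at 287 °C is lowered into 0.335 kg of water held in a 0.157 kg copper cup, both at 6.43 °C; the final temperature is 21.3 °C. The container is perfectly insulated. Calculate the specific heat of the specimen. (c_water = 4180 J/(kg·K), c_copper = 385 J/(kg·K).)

Net heat exchanged in the isolated system is zero:
0.115×c×(21.3 − 287) + 0.335×4180×(21.3 − 6.43) + 0.157×385×(21.3 − 6.43) = 0
-30.56 c = -21721
c = -21721/-30.56 ≈ 710.9 J/(kg·K)

c ≈ 711 J/(kg·K)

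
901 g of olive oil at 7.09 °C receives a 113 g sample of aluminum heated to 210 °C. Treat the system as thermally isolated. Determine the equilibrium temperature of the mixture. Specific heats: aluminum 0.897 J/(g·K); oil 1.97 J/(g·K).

T_f ≈ 18.1 °C

Energy conservation, ΣQ = 0:
113·0.897·(T − 210) + 901·1.97·(T − 7.09) = 0
101.36(T − 210) + 1775(T − 7.09) = 0
1876.3 T = 33870
T = 33870/1876.3 ≈ 18.05 °C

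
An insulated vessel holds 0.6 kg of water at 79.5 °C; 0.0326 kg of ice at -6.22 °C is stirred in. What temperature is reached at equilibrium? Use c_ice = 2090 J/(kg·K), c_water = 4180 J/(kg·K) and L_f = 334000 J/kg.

T_f ≈ 71.1 °C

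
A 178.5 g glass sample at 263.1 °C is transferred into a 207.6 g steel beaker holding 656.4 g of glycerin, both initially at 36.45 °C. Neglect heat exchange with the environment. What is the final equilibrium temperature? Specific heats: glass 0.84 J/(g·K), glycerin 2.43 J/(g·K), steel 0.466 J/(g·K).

T_f ≈ 54.9 °C

T_f is the heat-capacity-weighted average of the initial temperatures:
T_f = (149.94*263.1 + 1595.1*36.45 + 96.74*36.45) / (149.94 + 1595.1 + 96.74)
    = 101115 / 1841.7 ≈ 54.90 °C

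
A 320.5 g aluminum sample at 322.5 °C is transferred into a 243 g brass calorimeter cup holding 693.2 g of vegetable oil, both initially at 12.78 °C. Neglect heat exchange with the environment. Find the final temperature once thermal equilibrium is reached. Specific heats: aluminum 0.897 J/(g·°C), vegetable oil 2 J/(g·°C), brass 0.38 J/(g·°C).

T_f ≈ 63.2 °C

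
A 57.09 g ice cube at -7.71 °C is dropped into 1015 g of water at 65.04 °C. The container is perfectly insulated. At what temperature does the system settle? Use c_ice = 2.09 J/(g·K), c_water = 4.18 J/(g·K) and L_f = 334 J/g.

Let T be the final temperature. ΣQ_i = 0:
ice -7.71→0 °C: 57.09×2.09×7.71 = 919.94
  melt ice: 57.09×334 = 19068
  warm the meltwater: 238.64 T
  water cools: 1015×4.18×(T − 65.04) = 4242.7(T − 65.04)
4481.3 T = 275945 − 19988 = 255957
T ≈ 57.12 °C — above 0 °C, consistent with complete melting.

T_f ≈ 57.1 °C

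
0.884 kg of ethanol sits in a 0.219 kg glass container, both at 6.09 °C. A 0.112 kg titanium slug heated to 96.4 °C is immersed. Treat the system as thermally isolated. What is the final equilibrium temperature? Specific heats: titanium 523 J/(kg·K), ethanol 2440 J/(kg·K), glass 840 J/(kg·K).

T_f ≈ 8.3 °C

Conservation of energy gives ΣQ = 0:
0.112×523×(T − 96.4) + 0.884×2440×(T − 6.09) + 0.219×840×(T − 6.09) = 0
2399.5 T = 19903
T = 19903 / 2399.5 = 8.29 °C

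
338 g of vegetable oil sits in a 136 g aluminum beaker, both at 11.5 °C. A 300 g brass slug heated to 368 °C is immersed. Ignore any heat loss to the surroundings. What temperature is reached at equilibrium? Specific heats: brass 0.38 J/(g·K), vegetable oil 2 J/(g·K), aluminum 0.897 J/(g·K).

T_f ≈ 56.1 °C

Setting the total heat transfer to zero:
300×0.38×(T − 368) + 338×2×(T − 11.5) + 136×0.897×(T − 11.5) = 0
114(T − 368) + 676(T − 11.5) + 121.99(T − 11.5) = 0
911.99 T = 51129
T = 51129/911.99 ≈ 56.06 °C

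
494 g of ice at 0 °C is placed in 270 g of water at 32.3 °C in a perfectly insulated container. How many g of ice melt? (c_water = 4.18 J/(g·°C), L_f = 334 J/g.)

m_melted ≈ 109 g

Water can give up m c ΔT = 270×4.18×32.3 = 36454 J before reaching 0 °C.
Fully melting the ice requires m_ice L_f = 494×334 = 164996 J.
36454 J < 164996 J, so only part of the ice melts and the system sits at 0 °C.
Mass melted = 36454/334 ≈ 109.1 g.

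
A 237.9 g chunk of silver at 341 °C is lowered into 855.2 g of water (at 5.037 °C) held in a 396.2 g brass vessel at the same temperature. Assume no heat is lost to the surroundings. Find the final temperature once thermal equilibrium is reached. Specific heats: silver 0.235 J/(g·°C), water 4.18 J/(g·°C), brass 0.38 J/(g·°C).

T_f ≈ 10.0 °C

Conservation of energy gives ΣQ = 0:
237.9·0.235·(T − 341) + 855.2·4.18·(T − 5.037) + 396.2·0.38·(T − 5.037) = 0
55.91(T − 341) + 3574.7(T − 5.037) + 150.56(T − 5.037) = 0
3781.2 T = 37828
T = 37828 / 3781.2 = 10 °C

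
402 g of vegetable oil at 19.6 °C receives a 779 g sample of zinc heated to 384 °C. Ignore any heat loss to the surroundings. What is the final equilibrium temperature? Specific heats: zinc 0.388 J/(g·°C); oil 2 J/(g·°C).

Net heat exchanged in the isolated system is zero:
779×0.388×(T − 384) + 402×2×(T − 19.6) = 0
302.25(T − 384) + 804(T − 19.6) = 0
(302.25 + 804) T = 302.25×384 + 804×19.6
T = 131823/1106.3 ≈ 119.16 °C

T_f ≈ 119.2 °C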